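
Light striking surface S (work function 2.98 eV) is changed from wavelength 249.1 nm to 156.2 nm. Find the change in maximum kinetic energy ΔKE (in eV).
2.9602 eV

Using Einstein's equation: KE_max = hc/λ - φ

For λ₁ = 249.1 nm:
KE₁ = hc/λ₁ - φ = 4.9773 - 2.98 = 1.9973 eV

For λ₂ = 156.2 nm:
KE₂ = hc/λ₂ - φ = 7.9375 - 2.98 = 4.9575 eV

Change in KE:
ΔKE = KE₂ - KE₁ = 4.9575 - 1.9973 = 2.9602 eV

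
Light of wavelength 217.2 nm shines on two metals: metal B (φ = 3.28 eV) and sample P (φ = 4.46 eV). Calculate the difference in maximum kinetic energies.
1.1800 eV

Using KE_max = hc/λ - φ for each metal:

Photon energy: E = hc/λ = 5.7083 eV

For metal B (φ₁ = 3.28 eV):
KE₁ = E - φ₁ = 5.7083 - 3.28 = 2.4283 eV

For sample P (φ₂ = 4.46 eV):
KE₂ = E - φ₂ = 5.7083 - 4.46 = 1.2483 eV

Difference:
ΔKE = KE₁ - KE₂ = 2.4283 - 1.2483 = 1.1800 eV

Note: The difference equals the difference in work functions: 4.46 - 3.28 = 1.18 eV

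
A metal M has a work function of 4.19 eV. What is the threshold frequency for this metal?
1.0131e+15 Hz

The threshold frequency is when the photon energy equals the work function:
hf₀ = φ

Solving for f₀:
f₀ = φ/h = (4.19 eV × 1.602×10⁻¹⁹ J/eV) / (6.626×10⁻³⁴ J·s)
f₀ = 1.0131e+15 Hz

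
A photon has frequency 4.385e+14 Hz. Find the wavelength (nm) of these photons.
683.68 nm

Using the wave equation: c = fλ

Solving for wavelength:
λ = c/f = (3×10⁸ m/s) / (4.385e+14 Hz)
λ = 683.68 nm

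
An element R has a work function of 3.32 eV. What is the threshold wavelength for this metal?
373.45 nm

The threshold wavelength is when the photon energy equals the work function:
hc/λ₀ = φ

Solving for λ₀:
λ₀ = hc/φ = (6.626×10⁻³⁴ J·s)(3×10⁸ m/s) / (3.32 eV × 1.602×10⁻¹⁹ J/eV)
λ₀ = 373.45 nm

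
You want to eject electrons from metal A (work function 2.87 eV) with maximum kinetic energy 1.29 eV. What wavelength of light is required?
298.04 nm

From Einstein's equation: KE_max = hc/λ - φ

Rearranging for λ:
hc/λ = KE_max + φ
λ = hc/(KE_max + φ)

Required photon energy:
E_photon = KE_max + φ = 1.29 + 2.87 = 4.16 eV

Required wavelength:
λ = hc/E_photon = (6.626×10⁻³⁴)(3×10⁸) / (4.16 × 1.602×10⁻¹⁹)
λ = 298.04 nm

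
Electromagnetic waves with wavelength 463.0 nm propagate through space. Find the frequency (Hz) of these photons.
6.4750e+14 Hz

Using the wave equation: c = fλ

Solving for frequency:
f = c/λ = (3×10⁸ m/s) / (463.0×10⁻⁹ m)
f = 6.4750e+14 Hz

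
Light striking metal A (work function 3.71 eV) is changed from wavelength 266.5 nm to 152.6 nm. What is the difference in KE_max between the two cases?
3.4725 eV

Using Einstein's equation: KE_max = hc/λ - φ

For λ₁ = 266.5 nm:
KE₁ = hc/λ₁ - φ = 4.6523 - 3.71 = 0.9423 eV

For λ₂ = 152.6 nm:
KE₂ = hc/λ₂ - φ = 8.1248 - 3.71 = 4.4148 eV

Change in KE:
ΔKE = KE₂ - KE₁ = 4.4148 - 0.9423 = 3.4725 eV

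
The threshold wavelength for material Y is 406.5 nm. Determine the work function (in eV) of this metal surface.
3.05 eV

At the threshold wavelength, photon energy equals work function:
φ = hc/λ₀

Calculating:
φ = (6.626×10⁻³⁴ J·s)(3×10⁸ m/s) / (406.5×10⁻⁹ m)
φ = 3.05 eV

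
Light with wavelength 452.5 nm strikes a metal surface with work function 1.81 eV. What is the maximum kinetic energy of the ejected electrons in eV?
0.9300 eV

Using Einstein's photoelectric equation: KE_max = hf - φ = hc/λ - φ

First, calculate the photon energy:
E_photon = hc/λ = (6.626×10⁻³⁴ J·s)(3×10⁸ m/s) / (452.5×10⁻⁹ m)
E_photon = 2.7400 eV

Then, the maximum kinetic energy:
KE_max = E_photon - φ = 2.7400 eV - 1.81 eV = 0.9300 eV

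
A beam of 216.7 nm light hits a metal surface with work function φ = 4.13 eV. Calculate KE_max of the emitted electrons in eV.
1.5915 eV

Using Einstein's photoelectric equation: KE_max = hf - φ = hc/λ - φ

First, calculate the photon energy:
E_photon = hc/λ = (6.626×10⁻³⁴ J·s)(3×10⁸ m/s) / (216.7×10⁻⁹ m)
E_photon = 5.7215 eV

Then, the maximum kinetic energy:
KE_max = E_photon - φ = 5.7215 eV - 4.13 eV = 1.5915 eV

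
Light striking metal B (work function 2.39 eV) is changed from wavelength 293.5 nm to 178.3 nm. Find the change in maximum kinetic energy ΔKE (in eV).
2.7294 eV

Using Einstein's equation: KE_max = hc/λ - φ

For λ₁ = 293.5 nm:
KE₁ = hc/λ₁ - φ = 4.2243 - 2.39 = 1.8343 eV

For λ₂ = 178.3 nm:
KE₂ = hc/λ₂ - φ = 6.9537 - 2.39 = 4.5637 eV

Change in KE:
ΔKE = KE₂ - KE₁ = 4.5637 - 1.8343 = 2.7294 eV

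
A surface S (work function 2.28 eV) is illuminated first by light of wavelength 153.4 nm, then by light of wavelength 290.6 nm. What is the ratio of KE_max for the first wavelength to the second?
2.9209

Using Einstein's equation: KE_max = hc/λ - φ

For λ₁ = 153.4 nm:
E₁ = hc/λ₁ = 8.0824 eV
KE₁ = E₁ - φ = 8.0824 - 2.28 = 5.8024 eV

For λ₂ = 290.6 nm:
E₂ = hc/λ₂ = 4.2665 eV
KE₂ = E₂ - φ = 4.2665 - 2.28 = 1.9865 eV

Ratio: KE₁/KE₂ = 5.8024/1.9865 = 2.9209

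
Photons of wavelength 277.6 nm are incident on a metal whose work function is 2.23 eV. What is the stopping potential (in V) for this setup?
2.2363 V

The stopping potential V_s satisfies: eV_s = KE_max

First, find KE_max using Einstein's equation:
E_photon = hc/λ = 4.4663 eV
KE_max = E_photon - φ = 4.4663 - 2.23 = 2.2363 eV

Since eV_s = KE_max:
V_s = KE_max/e = 2.2363 V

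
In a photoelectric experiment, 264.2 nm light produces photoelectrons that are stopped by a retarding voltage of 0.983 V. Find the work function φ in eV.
3.71 eV

The stopping potential gives the maximum kinetic energy: KE_max = eV_s = 0.983 eV

From Einstein's photoelectric equation: KE_max = hc/λ - φ
Rearranging: φ = hc/λ - KE_max

Calculate photon energy:
E_photon = hc/λ = (6.626×10⁻³⁴ J·s)(3×10⁸ m/s) / (264.2×10⁻⁹ m) = 4.6928 eV

Therefore:
φ = 4.6928 - 0.983 = 3.71 eV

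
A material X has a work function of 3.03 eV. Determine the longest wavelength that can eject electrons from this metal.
409.19 nm

The threshold wavelength is when the photon energy equals the work function:
hc/λ₀ = φ

Solving for λ₀:
λ₀ = hc/φ = (6.626×10⁻³⁴ J·s)(3×10⁸ m/s) / (3.03 eV × 1.602×10⁻¹⁹ J/eV)
λ₀ = 409.19 nm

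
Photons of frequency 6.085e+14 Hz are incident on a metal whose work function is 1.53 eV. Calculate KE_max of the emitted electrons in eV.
0.9866 eV

Using Einstein's photoelectric equation: KE_max = hf - φ

First, calculate the photon energy:
E_photon = hf = (6.626×10⁻³⁴ J·s)(6.085e+14 Hz)
E_photon = 2.5166 eV

Then, the maximum kinetic energy:
KE_max = E_photon - φ = 2.5166 eV - 1.53 eV = 0.9866 eV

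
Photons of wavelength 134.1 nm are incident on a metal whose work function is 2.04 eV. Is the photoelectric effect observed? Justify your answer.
Yes

For photoemission, the photon energy must exceed the work function.

Photon energy: E = hc/λ = 9.2457 eV
Work function: φ = 2.04 eV

Since E_photon (9.2457 eV) > φ (2.04 eV), photoemission WILL occur.
The threshold wavelength is λ₀ = hc/φ = 607.8 nm.
Since 134.1 nm < 607.8 nm, the light has sufficient energy.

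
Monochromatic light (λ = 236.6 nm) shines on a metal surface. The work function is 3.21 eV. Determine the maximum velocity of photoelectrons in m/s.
8.4508e+05 m/s

First, find the maximum kinetic energy:
E_photon = hc/λ = 5.2402 eV
KE_max = E_photon - φ = 5.2402 - 3.21 = 2.0302 eV

Convert to Joules: KE_max = 2.0302 × 1.602×10⁻¹⁹ J = 3.2528e-19 J

Then use KE = ½mv² to find velocity:
v = √(2·KE/m) = √(2 × 3.2528e-19 J / 9.109e-31 kg)
v = 8.4508e+05 m/s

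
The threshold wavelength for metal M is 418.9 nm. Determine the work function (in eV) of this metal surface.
2.96 eV

At the threshold wavelength, photon energy equals work function:
φ = hc/λ₀

Calculating:
φ = (6.626×10⁻³⁴ J·s)(3×10⁸ m/s) / (418.9×10⁻⁹ m)
φ = 2.96 eV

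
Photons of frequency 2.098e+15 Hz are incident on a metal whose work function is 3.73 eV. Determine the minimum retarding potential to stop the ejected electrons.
4.9466 V

The stopping potential V_s satisfies: eV_s = KE_max

First, find KE_max using Einstein's equation:
E_photon = hf = (6.626×10⁻³⁴ J·s)(2.098e+15 Hz) = 8.6766 eV
KE_max = E_photon - φ = 8.6766 - 3.73 = 4.9466 eV

Since eV_s = KE_max:
V_s = KE_max/e = 4.9466 V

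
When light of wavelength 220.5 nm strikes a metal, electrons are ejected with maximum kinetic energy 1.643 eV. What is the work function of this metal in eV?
3.98 eV

From Einstein's photoelectric equation: KE_max = hf - φ = hc/λ - φ

Rearranging for φ:
φ = hc/λ - KE_max

Calculate photon energy:
E_photon = hc/λ = 5.6229 eV

Therefore:
φ = 5.6229 - 1.643 = 3.98 eV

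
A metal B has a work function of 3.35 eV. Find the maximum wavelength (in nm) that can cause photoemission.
370.10 nm

The threshold wavelength is when the photon energy equals the work function:
hc/λ₀ = φ

Solving for λ₀:
λ₀ = hc/φ = (6.626×10⁻³⁴ J·s)(3×10⁸ m/s) / (3.35 eV × 1.602×10⁻¹⁹ J/eV)
λ₀ = 370.10 nm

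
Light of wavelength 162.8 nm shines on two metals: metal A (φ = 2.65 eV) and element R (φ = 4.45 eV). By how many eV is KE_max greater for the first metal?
1.8000 eV

Using KE_max = hc/λ - φ for each metal:

Photon energy: E = hc/λ = 7.6157 eV

For metal A (φ₁ = 2.65 eV):
KE₁ = E - φ₁ = 7.6157 - 2.65 = 4.9657 eV

For element R (φ₂ = 4.45 eV):
KE₂ = E - φ₂ = 7.6157 - 4.45 = 3.1657 eV

Difference:
ΔKE = KE₁ - KE₂ = 4.9657 - 3.1657 = 1.8000 eV

Note: The difference equals the difference in work functions: 4.45 - 2.65 = 1.80 eV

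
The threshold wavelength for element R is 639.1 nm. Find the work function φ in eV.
1.94 eV

At the threshold wavelength, photon energy equals work function:
φ = hc/λ₀

Calculating:
φ = (6.626×10⁻³⁴ J·s)(3×10⁸ m/s) / (639.1×10⁻⁹ m)
φ = 1.94 eV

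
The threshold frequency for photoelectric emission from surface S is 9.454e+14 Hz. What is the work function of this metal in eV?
3.91 eV

At the threshold frequency, photon energy equals work function:
φ = hf₀

Calculating:
φ = (6.626×10⁻³⁴ J·s)(9.454e+14 Hz)
φ = 3.91 eV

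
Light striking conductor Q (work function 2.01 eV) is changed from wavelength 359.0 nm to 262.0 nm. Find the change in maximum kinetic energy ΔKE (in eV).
1.2786 eV

Using Einstein's equation: KE_max = hc/λ - φ

For λ₁ = 359.0 nm:
KE₁ = hc/λ₁ - φ = 3.4536 - 2.01 = 1.4436 eV

For λ₂ = 262.0 nm:
KE₂ = hc/λ₂ - φ = 4.7322 - 2.01 = 2.7222 eV

Change in KE:
ΔKE = KE₂ - KE₁ = 2.7222 - 1.4436 = 1.2786 eV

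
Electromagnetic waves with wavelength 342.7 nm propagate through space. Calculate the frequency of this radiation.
8.7480e+14 Hz

Using the wave equation: c = fλ

Solving for frequency:
f = c/λ = (3×10⁸ m/s) / (342.7×10⁻⁹ m)
f = 8.7480e+14 Hz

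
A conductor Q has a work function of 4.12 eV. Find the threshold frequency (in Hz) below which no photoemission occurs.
9.9621e+14 Hz

The threshold frequency is when the photon energy equals the work function:
hf₀ = φ

Solving for f₀:
f₀ = φ/h = (4.12 eV × 1.602×10⁻¹⁹ J/eV) / (6.626×10⁻³⁴ J·s)
f₀ = 9.9621e+14 Hz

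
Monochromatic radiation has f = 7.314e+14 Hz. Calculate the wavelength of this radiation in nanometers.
409.89 nm

Using the wave equation: c = fλ

Solving for wavelength:
λ = c/f = (3×10⁸ m/s) / (7.314e+14 Hz)
λ = 409.89 nm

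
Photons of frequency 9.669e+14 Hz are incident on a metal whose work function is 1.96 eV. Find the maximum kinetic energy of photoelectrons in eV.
2.0388 eV

Using Einstein's photoelectric equation: KE_max = hf - φ

First, calculate the photon energy:
E_photon = hf = (6.626×10⁻³⁴ J·s)(9.669e+14 Hz)
E_photon = 3.9988 eV

Then, the maximum kinetic energy:
KE_max = E_photon - φ = 3.9988 eV - 1.96 eV = 2.0388 eV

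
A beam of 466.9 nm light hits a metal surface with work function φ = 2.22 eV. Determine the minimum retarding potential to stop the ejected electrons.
0.4355 V

The stopping potential V_s satisfies: eV_s = KE_max

First, find KE_max using Einstein's equation:
E_photon = hc/λ = 2.6555 eV
KE_max = E_photon - φ = 2.6555 - 2.22 = 0.4355 eV

Since eV_s = KE_max:
V_s = KE_max/e = 0.4355 V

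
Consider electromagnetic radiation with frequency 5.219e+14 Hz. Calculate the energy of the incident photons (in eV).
2.1584 eV

Using E = hf:

E = hf = (6.626×10⁻³⁴ J·s)(5.219e+14 Hz)
E = 2.1584 eV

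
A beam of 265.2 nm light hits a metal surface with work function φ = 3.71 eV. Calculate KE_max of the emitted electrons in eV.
0.9651 eV

Using Einstein's photoelectric equation: KE_max = hf - φ = hc/λ - φ

First, calculate the photon energy:
E_photon = hc/λ = (6.626×10⁻³⁴ J·s)(3×10⁸ m/s) / (265.2×10⁻⁹ m)
E_photon = 4.6751 eV

Then, the maximum kinetic energy:
KE_max = E_photon - φ = 4.6751 eV - 3.71 eV = 0.9651 eV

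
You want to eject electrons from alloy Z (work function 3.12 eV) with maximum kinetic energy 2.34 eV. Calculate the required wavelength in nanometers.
227.08 nm

From Einstein's equation: KE_max = hc/λ - φ

Rearranging for λ:
hc/λ = KE_max + φ
λ = hc/(KE_max + φ)

Required photon energy:
E_photon = KE_max + φ = 2.34 + 3.12 = 5.46 eV

Required wavelength:
λ = hc/E_photon = (6.626×10⁻³⁴)(3×10⁸) / (5.46 × 1.602×10⁻¹⁹)
λ = 227.08 nm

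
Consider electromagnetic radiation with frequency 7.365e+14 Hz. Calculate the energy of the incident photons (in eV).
3.0459 eV

Using E = hf:

E = hf = (6.626×10⁻³⁴ J·s)(7.365e+14 Hz)
E = 3.0459 eV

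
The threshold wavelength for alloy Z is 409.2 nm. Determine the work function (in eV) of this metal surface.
3.03 eV

At the threshold wavelength, photon energy equals work function:
φ = hc/λ₀

Calculating:
φ = (6.626×10⁻³⁴ J·s)(3×10⁸ m/s) / (409.2×10⁻⁹ m)
φ = 3.03 eV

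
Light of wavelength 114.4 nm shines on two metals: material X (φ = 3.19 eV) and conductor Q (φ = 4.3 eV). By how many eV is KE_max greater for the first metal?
1.1100 eV

Using KE_max = hc/λ - φ for each metal:

Photon energy: E = hc/λ = 10.8378 eV

For material X (φ₁ = 3.19 eV):
KE₁ = E - φ₁ = 10.8378 - 3.19 = 7.6478 eV

For conductor Q (φ₂ = 4.3 eV):
KE₂ = E - φ₂ = 10.8378 - 4.3 = 6.5378 eV

Difference:
ΔKE = KE₁ - KE₂ = 7.6478 - 6.5378 = 1.1100 eV

Note: The difference equals the difference in work functions: 4.3 - 3.19 = 1.11 eV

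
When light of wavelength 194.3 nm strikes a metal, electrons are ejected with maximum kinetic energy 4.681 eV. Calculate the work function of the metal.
1.70 eV

From Einstein's photoelectric equation: KE_max = hf - φ = hc/λ - φ

Rearranging for φ:
φ = hc/λ - KE_max

Calculate photon energy:
E_photon = hc/λ = 6.3811 eV

Therefore:
φ = 6.3811 - 4.681 = 1.70 eV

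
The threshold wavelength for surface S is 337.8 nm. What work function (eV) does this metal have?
3.67 eV

At the threshold wavelength, photon energy equals work function:
φ = hc/λ₀

Calculating:
φ = (6.626×10⁻³⁴ J·s)(3×10⁸ m/s) / (337.8×10⁻⁹ m)
φ = 3.67 eV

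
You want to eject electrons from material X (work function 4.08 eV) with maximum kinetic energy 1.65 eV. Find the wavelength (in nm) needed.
216.38 nm

From Einstein's equation: KE_max = hc/λ - φ

Rearranging for λ:
hc/λ = KE_max + φ
λ = hc/(KE_max + φ)

Required photon energy:
E_photon = KE_max + φ = 1.65 + 4.08 = 5.73 eV

Required wavelength:
λ = hc/E_photon = (6.626×10⁻³⁴)(3×10⁸) / (5.73 × 1.602×10⁻¹⁹)
λ = 216.38 nm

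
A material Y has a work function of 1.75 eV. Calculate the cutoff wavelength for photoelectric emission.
708.48 nm

The threshold wavelength is when the photon energy equals the work function:
hc/λ₀ = φ

Solving for λ₀:
λ₀ = hc/φ = (6.626×10⁻³⁴ J·s)(3×10⁸ m/s) / (1.75 eV × 1.602×10⁻¹⁹ J/eV)
λ₀ = 708.48 nm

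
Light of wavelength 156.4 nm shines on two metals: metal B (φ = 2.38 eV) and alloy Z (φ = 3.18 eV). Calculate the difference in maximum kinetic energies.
0.8000 eV

Using KE_max = hc/λ - φ for each metal:

Photon energy: E = hc/λ = 7.9274 eV

For metal B (φ₁ = 2.38 eV):
KE₁ = E - φ₁ = 7.9274 - 2.38 = 5.5474 eV

For alloy Z (φ₂ = 3.18 eV):
KE₂ = E - φ₂ = 7.9274 - 3.18 = 4.7474 eV

Difference:
ΔKE = KE₁ - KE₂ = 5.5474 - 4.7474 = 0.8000 eV

Note: The difference equals the difference in work functions: 3.18 - 2.38 = 0.80 eV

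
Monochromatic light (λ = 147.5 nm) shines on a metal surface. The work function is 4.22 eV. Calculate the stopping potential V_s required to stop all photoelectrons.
4.1857 V

The stopping potential V_s satisfies: eV_s = KE_max

First, find KE_max using Einstein's equation:
E_photon = hc/λ = 8.4057 eV
KE_max = E_photon - φ = 8.4057 - 4.22 = 4.1857 eV

Since eV_s = KE_max:
V_s = KE_max/e = 4.1857 V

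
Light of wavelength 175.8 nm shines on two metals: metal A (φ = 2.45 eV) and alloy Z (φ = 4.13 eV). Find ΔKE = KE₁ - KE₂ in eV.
1.6800 eV

Using KE_max = hc/λ - φ for each metal:

Photon energy: E = hc/λ = 7.0526 eV

For metal A (φ₁ = 2.45 eV):
KE₁ = E - φ₁ = 7.0526 - 2.45 = 4.6026 eV

For alloy Z (φ₂ = 4.13 eV):
KE₂ = E - φ₂ = 7.0526 - 4.13 = 2.9226 eV

Difference:
ΔKE = KE₁ - KE₂ = 4.6026 - 2.9226 = 1.6800 eV

Note: The difference equals the difference in work functions: 4.13 - 2.45 = 1.68 eV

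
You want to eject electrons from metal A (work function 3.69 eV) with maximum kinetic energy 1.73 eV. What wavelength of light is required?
228.75 nm

From Einstein's equation: KE_max = hc/λ - φ

Rearranging for λ:
hc/λ = KE_max + φ
λ = hc/(KE_max + φ)

Required photon energy:
E_photon = KE_max + φ = 1.73 + 3.69 = 5.42 eV

Required wavelength:
λ = hc/E_photon = (6.626×10⁻³⁴)(3×10⁸) / (5.42 × 1.602×10⁻¹⁹)
λ = 228.75 nm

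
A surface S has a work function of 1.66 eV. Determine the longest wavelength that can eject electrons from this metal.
746.89 nm

The threshold wavelength is when the photon energy equals the work function:
hc/λ₀ = φ

Solving for λ₀:
λ₀ = hc/φ = (6.626×10⁻³⁴ J·s)(3×10⁸ m/s) / (1.66 eV × 1.602×10⁻¹⁹ J/eV)
λ₀ = 746.89 nm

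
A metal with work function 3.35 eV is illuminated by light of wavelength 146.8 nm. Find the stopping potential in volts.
5.0958 V

The stopping potential V_s satisfies: eV_s = KE_max

First, find KE_max using Einstein's equation:
E_photon = hc/λ = 8.4458 eV
KE_max = E_photon - φ = 8.4458 - 3.35 = 5.0958 eV

Since eV_s = KE_max:
V_s = KE_max/e = 5.0958 V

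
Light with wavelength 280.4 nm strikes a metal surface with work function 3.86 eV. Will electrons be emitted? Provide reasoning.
Yes

For photoemission, the photon energy must exceed the work function.

Photon energy: E = hc/λ = 4.4217 eV
Work function: φ = 3.86 eV

Since E_photon (4.4217 eV) > φ (3.86 eV), photoemission WILL occur.
The threshold wavelength is λ₀ = hc/φ = 321.2 nm.
Since 280.4 nm < 321.2 nm, the light has sufficient energy.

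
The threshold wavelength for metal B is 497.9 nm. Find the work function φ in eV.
2.49 eV

At the threshold wavelength, photon energy equals work function:
φ = hc/λ₀

Calculating:
φ = (6.626×10⁻³⁴ J·s)(3×10⁸ m/s) / (497.9×10⁻⁹ m)
φ = 2.49 eV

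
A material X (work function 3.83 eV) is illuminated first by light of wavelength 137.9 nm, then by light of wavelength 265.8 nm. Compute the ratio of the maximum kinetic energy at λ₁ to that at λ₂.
6.1839

Using Einstein's equation: KE_max = hc/λ - φ

For λ₁ = 137.9 nm:
E₁ = hc/λ₁ = 8.9909 eV
KE₁ = E₁ - φ = 8.9909 - 3.83 = 5.1609 eV

For λ₂ = 265.8 nm:
E₂ = hc/λ₂ = 4.6646 eV
KE₂ = E₂ - φ = 4.6646 - 3.83 = 0.8346 eV

Ratio: KE₁/KE₂ = 5.1609/0.8346 = 6.1839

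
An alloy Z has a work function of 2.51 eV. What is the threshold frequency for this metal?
6.0692e+14 Hz

The threshold frequency is when the photon energy equals the work function:
hf₀ = φ

Solving for f₀:
f₀ = φ/h = (2.51 eV × 1.602×10⁻¹⁹ J/eV) / (6.626×10⁻³⁴ J·s)
f₀ = 6.0692e+14 Hz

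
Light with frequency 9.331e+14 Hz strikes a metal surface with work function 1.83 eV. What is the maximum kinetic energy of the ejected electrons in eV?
2.0290 eV

Using Einstein's photoelectric equation: KE_max = hf - φ

First, calculate the photon energy:
E_photon = hf = (6.626×10⁻³⁴ J·s)(9.331e+14 Hz)
E_photon = 3.8590 eV

Then, the maximum kinetic energy:
KE_max = E_photon - φ = 3.8590 eV - 1.83 eV = 2.0290 eV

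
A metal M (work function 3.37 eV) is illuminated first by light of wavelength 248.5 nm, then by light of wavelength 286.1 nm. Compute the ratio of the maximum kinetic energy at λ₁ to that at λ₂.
1.6805

Using Einstein's equation: KE_max = hc/λ - φ

For λ₁ = 248.5 nm:
E₁ = hc/λ₁ = 4.9893 eV
KE₁ = E₁ - φ = 4.9893 - 3.37 = 1.6193 eV

For λ₂ = 286.1 nm:
E₂ = hc/λ₂ = 4.3336 eV
KE₂ = E₂ - φ = 4.3336 - 3.37 = 0.9636 eV

Ratio: KE₁/KE₂ = 1.6193/0.9636 = 1.6805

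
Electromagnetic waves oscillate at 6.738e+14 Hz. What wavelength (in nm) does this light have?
444.93 nm

Using the wave equation: c = fλ

Solving for wavelength:
λ = c/f = (3×10⁸ m/s) / (6.738e+14 Hz)
λ = 444.93 nm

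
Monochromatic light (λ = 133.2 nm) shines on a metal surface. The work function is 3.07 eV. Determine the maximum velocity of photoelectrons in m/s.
1.4813e+06 m/s

First, find the maximum kinetic energy:
E_photon = hc/λ = 9.3081 eV
KE_max = E_photon - φ = 9.3081 - 3.07 = 6.2381 eV

Convert to Joules: KE_max = 6.2381 × 1.602×10⁻¹⁹ J = 9.9946e-19 J

Then use KE = ½mv² to find velocity:
v = √(2·KE/m) = √(2 × 9.9946e-19 J / 9.109e-31 kg)
v = 1.4813e+06 m/s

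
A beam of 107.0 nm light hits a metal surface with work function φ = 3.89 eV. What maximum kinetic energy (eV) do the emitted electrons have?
7.6973 eV

Using Einstein's photoelectric equation: KE_max = hf - φ = hc/λ - φ

First, calculate the photon energy:
E_photon = hc/λ = (6.626×10⁻³⁴ J·s)(3×10⁸ m/s) / (107.0×10⁻⁹ m)
E_photon = 11.5873 eV

Then, the maximum kinetic energy:
KE_max = E_photon - φ = 11.5873 eV - 3.89 eV = 7.6973 eV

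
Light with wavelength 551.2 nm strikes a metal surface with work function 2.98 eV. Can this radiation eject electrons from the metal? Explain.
No

For photoemission, the photon energy must exceed the work function.

Photon energy: E = hc/λ = 2.2494 eV
Work function: φ = 2.98 eV

Since E_photon (2.2494 eV) < φ (2.98 eV), photoemission will NOT occur.
The threshold wavelength is λ₀ = hc/φ = 416.1 nm.
Since 551.2 nm > 416.1 nm, the photons lack sufficient energy.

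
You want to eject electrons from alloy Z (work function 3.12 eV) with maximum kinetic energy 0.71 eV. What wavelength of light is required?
323.72 nm

From Einstein's equation: KE_max = hc/λ - φ

Rearranging for λ:
hc/λ = KE_max + φ
λ = hc/(KE_max + φ)

Required photon energy:
E_photon = KE_max + φ = 0.71 + 3.12 = 3.83 eV

Required wavelength:
λ = hc/E_photon = (6.626×10⁻³⁴)(3×10⁸) / (3.83 × 1.602×10⁻¹⁹)
λ = 323.72 nm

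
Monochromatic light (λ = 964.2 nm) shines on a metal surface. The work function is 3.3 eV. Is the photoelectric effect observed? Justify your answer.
No

For photoemission, the photon energy must exceed the work function.

Photon energy: E = hc/λ = 1.2859 eV
Work function: φ = 3.3 eV

Since E_photon (1.2859 eV) < φ (3.3 eV), photoemission will NOT occur.
The threshold wavelength is λ₀ = hc/φ = 375.7 nm.
Since 964.2 nm > 375.7 nm, the photons lack sufficient energy.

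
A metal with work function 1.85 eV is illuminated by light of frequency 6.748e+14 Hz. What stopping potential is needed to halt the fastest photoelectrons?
0.9407 V

The stopping potential V_s satisfies: eV_s = KE_max

First, find KE_max using Einstein's equation:
E_photon = hf = (6.626×10⁻³⁴ J·s)(6.748e+14 Hz) = 2.7907 eV
KE_max = E_photon - φ = 2.7907 - 1.85 = 0.9407 eV

Since eV_s = KE_max:
V_s = KE_max/e = 0.9407 V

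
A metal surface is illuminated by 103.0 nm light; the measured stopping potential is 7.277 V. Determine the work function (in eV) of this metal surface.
4.76 eV

The stopping potential gives the maximum kinetic energy: KE_max = eV_s = 7.277 eV

From Einstein's photoelectric equation: KE_max = hc/λ - φ
Rearranging: φ = hc/λ - KE_max

Calculate photon energy:
E_photon = hc/λ = (6.626×10⁻³⁴ J·s)(3×10⁸ m/s) / (103.0×10⁻⁹ m) = 12.0373 eV

Therefore:
φ = 12.0373 - 7.277 = 4.76 eV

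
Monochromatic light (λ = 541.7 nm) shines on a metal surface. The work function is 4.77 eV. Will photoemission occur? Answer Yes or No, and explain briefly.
No

For photoemission, the photon energy must exceed the work function.

Photon energy: E = hc/λ = 2.2888 eV
Work function: φ = 4.77 eV

Since E_photon (2.2888 eV) < φ (4.77 eV), photoemission will NOT occur.
The threshold wavelength is λ₀ = hc/φ = 259.9 nm.
Since 541.7 nm > 259.9 nm, the photons lack sufficient energy.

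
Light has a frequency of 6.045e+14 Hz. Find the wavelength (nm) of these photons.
495.93 nm

Using the wave equation: c = fλ

Solving for wavelength:
λ = c/f = (3×10⁸ m/s) / (6.045e+14 Hz)
λ = 495.93 nm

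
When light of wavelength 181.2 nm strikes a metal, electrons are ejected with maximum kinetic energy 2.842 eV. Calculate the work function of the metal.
4.00 eV

From Einstein's photoelectric equation: KE_max = hf - φ = hc/λ - φ

Rearranging for φ:
φ = hc/λ - KE_max

Calculate photon energy:
E_photon = hc/λ = 6.8424 eV

Therefore:
φ = 6.8424 - 2.842 = 4.00 eV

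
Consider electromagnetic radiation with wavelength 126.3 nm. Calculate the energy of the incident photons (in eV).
9.8166 eV

Using E = hf = hc/λ:

E = hc/λ = (6.626×10⁻³⁴ J·s)(3×10⁸ m/s) / (126.3×10⁻⁹ m)
E = 9.8166 eV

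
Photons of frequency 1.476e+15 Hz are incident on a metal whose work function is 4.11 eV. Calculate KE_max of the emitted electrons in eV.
1.9942 eV

Using Einstein's photoelectric equation: KE_max = hf - φ

First, calculate the photon energy:
E_photon = hf = (6.626×10⁻³⁴ J·s)(1.476e+15 Hz)
E_photon = 6.1042 eV

Then, the maximum kinetic energy:
KE_max = E_photon - φ = 6.1042 eV - 4.11 eV = 1.9942 eV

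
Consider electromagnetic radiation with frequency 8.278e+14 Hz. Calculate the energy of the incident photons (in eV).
3.4235 eV

Using E = hf:

E = hf = (6.626×10⁻³⁴ J·s)(8.278e+14 Hz)
E = 3.4235 eV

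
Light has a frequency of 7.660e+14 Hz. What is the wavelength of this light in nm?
391.37 nm

Using the wave equation: c = fλ

Solving for wavelength:
λ = c/f = (3×10⁸ m/s) / (7.660e+14 Hz)
λ = 391.37 nm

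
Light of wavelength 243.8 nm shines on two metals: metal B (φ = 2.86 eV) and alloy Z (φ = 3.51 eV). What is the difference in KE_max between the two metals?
0.6500 eV

Using KE_max = hc/λ - φ for each metal:

Photon energy: E = hc/λ = 5.0855 eV

For metal B (φ₁ = 2.86 eV):
KE₁ = E - φ₁ = 5.0855 - 2.86 = 2.2255 eV

For alloy Z (φ₂ = 3.51 eV):
KE₂ = E - φ₂ = 5.0855 - 3.51 = 1.5755 eV

Difference:
ΔKE = KE₁ - KE₂ = 2.2255 - 1.5755 = 0.6500 eV

Note: The difference equals the difference in work functions: 3.51 - 2.86 = 0.65 eV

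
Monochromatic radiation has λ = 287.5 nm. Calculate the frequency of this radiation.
1.0428e+15 Hz

Using the wave equation: c = fλ

Solving for frequency:
f = c/λ = (3×10⁸ m/s) / (287.5×10⁻⁹ m)
f = 1.0428e+15 Hz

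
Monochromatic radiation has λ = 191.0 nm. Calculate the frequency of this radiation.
1.5696e+15 Hz

Using the wave equation: c = fλ

Solving for frequency:
f = c/λ = (3×10⁸ m/s) / (191.0×10⁻⁹ m)
f = 1.5696e+15 Hz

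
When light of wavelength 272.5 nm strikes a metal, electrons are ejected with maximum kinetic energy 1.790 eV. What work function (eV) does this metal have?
2.76 eV

From Einstein's photoelectric equation: KE_max = hf - φ = hc/λ - φ

Rearranging for φ:
φ = hc/λ - KE_max

Calculate photon energy:
E_photon = hc/λ = 4.5499 eV

Therefore:
φ = 4.5499 - 1.790 = 2.76 eV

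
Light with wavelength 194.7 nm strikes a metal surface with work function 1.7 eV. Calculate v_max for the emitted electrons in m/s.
1.2814e+06 m/s

First, find the maximum kinetic energy:
E_photon = hc/λ = 6.3680 eV
KE_max = E_photon - φ = 6.3680 - 1.7 = 4.6680 eV

Convert to Joules: KE_max = 4.6680 × 1.602×10⁻¹⁹ J = 7.4789e-19 J

Then use KE = ½mv² to find velocity:
v = √(2·KE/m) = √(2 × 7.4789e-19 J / 9.109e-31 kg)
v = 1.2814e+06 m/s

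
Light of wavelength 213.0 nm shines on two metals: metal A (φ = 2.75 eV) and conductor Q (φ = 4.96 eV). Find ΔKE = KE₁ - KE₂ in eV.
2.2100 eV

Using KE_max = hc/λ - φ for each metal:

Photon energy: E = hc/λ = 5.8209 eV

For metal A (φ₁ = 2.75 eV):
KE₁ = E - φ₁ = 5.8209 - 2.75 = 3.0709 eV

For conductor Q (φ₂ = 4.96 eV):
KE₂ = E - φ₂ = 5.8209 - 4.96 = 0.8609 eV

Difference:
ΔKE = KE₁ - KE₂ = 3.0709 - 0.8609 = 2.2100 eV

Note: The difference equals the difference in work functions: 4.96 - 2.75 = 2.21 eV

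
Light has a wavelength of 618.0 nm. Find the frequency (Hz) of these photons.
4.8510e+14 Hz

Using the wave equation: c = fλ

Solving for frequency:
f = c/λ = (3×10⁸ m/s) / (618.0×10⁻⁹ m)
f = 4.8510e+14 Hz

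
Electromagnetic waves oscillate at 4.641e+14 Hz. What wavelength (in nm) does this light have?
645.97 nm

Using the wave equation: c = fλ

Solving for wavelength:
λ = c/f = (3×10⁸ m/s) / (4.641e+14 Hz)
λ = 645.97 nm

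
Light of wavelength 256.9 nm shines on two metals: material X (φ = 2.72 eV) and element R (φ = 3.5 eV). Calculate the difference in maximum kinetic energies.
0.7800 eV

Using KE_max = hc/λ - φ for each metal:

Photon energy: E = hc/λ = 4.8262 eV

For material X (φ₁ = 2.72 eV):
KE₁ = E - φ₁ = 4.8262 - 2.72 = 2.1062 eV

For element R (φ₂ = 3.5 eV):
KE₂ = E - φ₂ = 4.8262 - 3.5 = 1.3262 eV

Difference:
ΔKE = KE₁ - KE₂ = 2.1062 - 1.3262 = 0.7800 eV

Note: The difference equals the difference in work functions: 3.5 - 2.72 = 0.78 eV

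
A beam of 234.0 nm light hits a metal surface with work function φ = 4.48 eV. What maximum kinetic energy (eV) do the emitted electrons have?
0.8185 eV

Using Einstein's photoelectric equation: KE_max = hf - φ = hc/λ - φ

First, calculate the photon energy:
E_photon = hc/λ = (6.626×10⁻³⁴ J·s)(3×10⁸ m/s) / (234.0×10⁻⁹ m)
E_photon = 5.2985 eV

Then, the maximum kinetic energy:
KE_max = E_photon - φ = 5.2985 eV - 4.48 eV = 0.8185 eV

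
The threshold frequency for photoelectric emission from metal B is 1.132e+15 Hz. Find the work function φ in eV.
4.68 eV

At the threshold frequency, photon energy equals work function:
φ = hf₀

Calculating:
φ = (6.626×10⁻³⁴ J·s)(1.132e+15 Hz)
φ = 4.68 eV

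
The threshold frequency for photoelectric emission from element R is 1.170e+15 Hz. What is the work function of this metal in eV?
4.84 eV

At the threshold frequency, photon energy equals work function:
φ = hf₀

Calculating:
φ = (6.626×10⁻³⁴ J·s)(1.170e+15 Hz)
φ = 4.84 eV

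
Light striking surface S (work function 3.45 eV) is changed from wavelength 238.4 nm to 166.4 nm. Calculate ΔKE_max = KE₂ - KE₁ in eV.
2.2503 eV

Using Einstein's equation: KE_max = hc/λ - φ

For λ₁ = 238.4 nm:
KE₁ = hc/λ₁ - φ = 5.2007 - 3.45 = 1.7507 eV

For λ₂ = 166.4 nm:
KE₂ = hc/λ₂ - φ = 7.4510 - 3.45 = 4.0010 eV

Change in KE:
ΔKE = KE₂ - KE₁ = 4.0010 - 1.7507 = 2.2503 eV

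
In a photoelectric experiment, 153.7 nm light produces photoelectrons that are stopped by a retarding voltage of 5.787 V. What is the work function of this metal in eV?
2.28 eV

The stopping potential gives the maximum kinetic energy: KE_max = eV_s = 5.787 eV

From Einstein's photoelectric equation: KE_max = hc/λ - φ
Rearranging: φ = hc/λ - KE_max

Calculate photon energy:
E_photon = hc/λ = (6.626×10⁻³⁴ J·s)(3×10⁸ m/s) / (153.7×10⁻⁹ m) = 8.0666 eV

Therefore:
φ = 8.0666 - 5.787 = 2.28 eV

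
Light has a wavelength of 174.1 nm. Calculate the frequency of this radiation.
1.7220e+15 Hz

Using the wave equation: c = fλ

Solving for frequency:
f = c/λ = (3×10⁸ m/s) / (174.1×10⁻⁹ m)
f = 1.7220e+15 Hz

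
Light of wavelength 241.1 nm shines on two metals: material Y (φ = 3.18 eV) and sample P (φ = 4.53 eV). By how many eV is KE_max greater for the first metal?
1.3500 eV

Using KE_max = hc/λ - φ for each metal:

Photon energy: E = hc/λ = 5.1424 eV

For material Y (φ₁ = 3.18 eV):
KE₁ = E - φ₁ = 5.1424 - 3.18 = 1.9624 eV

For sample P (φ₂ = 4.53 eV):
KE₂ = E - φ₂ = 5.1424 - 4.53 = 0.6124 eV

Difference:
ΔKE = KE₁ - KE₂ = 1.9624 - 0.6124 = 1.3500 eV

Note: The difference equals the difference in work functions: 4.53 - 3.18 = 1.35 eV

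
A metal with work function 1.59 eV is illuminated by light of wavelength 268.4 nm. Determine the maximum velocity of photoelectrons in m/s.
1.0323e+06 m/s

First, find the maximum kinetic energy:
E_photon = hc/λ = 4.6194 eV
KE_max = E_photon - φ = 4.6194 - 1.59 = 3.0294 eV

Convert to Joules: KE_max = 3.0294 × 1.602×10⁻¹⁹ J = 4.8536e-19 J

Then use KE = ½mv² to find velocity:
v = √(2·KE/m) = √(2 × 4.8536e-19 J / 9.109e-31 kg)
v = 1.0323e+06 m/s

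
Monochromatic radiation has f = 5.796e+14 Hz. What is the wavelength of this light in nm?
517.24 nm

Using the wave equation: c = fλ

Solving for wavelength:
λ = c/f = (3×10⁸ m/s) / (5.796e+14 Hz)
λ = 517.24 nm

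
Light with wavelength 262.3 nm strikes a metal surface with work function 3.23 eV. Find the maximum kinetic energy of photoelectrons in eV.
1.4968 eV

Using Einstein's photoelectric equation: KE_max = hf - φ = hc/λ - φ

First, calculate the photon energy:
E_photon = hc/λ = (6.626×10⁻³⁴ J·s)(3×10⁸ m/s) / (262.3×10⁻⁹ m)
E_photon = 4.7268 eV

Then, the maximum kinetic energy:
KE_max = E_photon - φ = 4.7268 eV - 3.23 eV = 1.4968 eV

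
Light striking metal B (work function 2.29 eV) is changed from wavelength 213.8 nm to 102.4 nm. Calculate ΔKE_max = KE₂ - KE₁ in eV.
6.3088 eV

Using Einstein's equation: KE_max = hc/λ - φ

For λ₁ = 213.8 nm:
KE₁ = hc/λ₁ - φ = 5.7991 - 2.29 = 3.5091 eV

For λ₂ = 102.4 nm:
KE₂ = hc/λ₂ - φ = 12.1078 - 2.29 = 9.8178 eV

Change in KE:
ΔKE = KE₂ - KE₁ = 9.8178 - 3.5091 = 6.3088 eV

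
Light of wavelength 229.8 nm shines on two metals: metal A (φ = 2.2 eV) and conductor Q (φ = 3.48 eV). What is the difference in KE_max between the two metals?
1.2800 eV

Using KE_max = hc/λ - φ for each metal:

Photon energy: E = hc/λ = 5.3953 eV

For metal A (φ₁ = 2.2 eV):
KE₁ = E - φ₁ = 5.3953 - 2.2 = 3.1953 eV

For conductor Q (φ₂ = 3.48 eV):
KE₂ = E - φ₂ = 5.3953 - 3.48 = 1.9153 eV

Difference:
ΔKE = KE₁ - KE₂ = 3.1953 - 1.9153 = 1.2800 eV

Note: The difference equals the difference in work functions: 3.48 - 2.2 = 1.28 eV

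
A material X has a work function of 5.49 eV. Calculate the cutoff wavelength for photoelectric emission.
225.84 nm

The threshold wavelength is when the photon energy equals the work function:
hc/λ₀ = φ

Solving for λ₀:
λ₀ = hc/φ = (6.626×10⁻³⁴ J·s)(3×10⁸ m/s) / (5.49 eV × 1.602×10⁻¹⁹ J/eV)
λ₀ = 225.84 nm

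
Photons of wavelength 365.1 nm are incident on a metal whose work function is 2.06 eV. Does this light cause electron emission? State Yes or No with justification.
Yes

For photoemission, the photon energy must exceed the work function.

Photon energy: E = hc/λ = 3.3959 eV
Work function: φ = 2.06 eV

Since E_photon (3.3959 eV) > φ (2.06 eV), photoemission WILL occur.
The threshold wavelength is λ₀ = hc/φ = 601.9 nm.
Since 365.1 nm < 601.9 nm, the light has sufficient energy.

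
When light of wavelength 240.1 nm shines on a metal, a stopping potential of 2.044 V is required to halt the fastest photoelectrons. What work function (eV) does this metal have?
3.12 eV

The stopping potential gives the maximum kinetic energy: KE_max = eV_s = 2.044 eV

From Einstein's photoelectric equation: KE_max = hc/λ - φ
Rearranging: φ = hc/λ - KE_max

Calculate photon energy:
E_photon = hc/λ = (6.626×10⁻³⁴ J·s)(3×10⁸ m/s) / (240.1×10⁻⁹ m) = 5.1639 eV

Therefore:
φ = 5.1639 - 2.044 = 3.12 eV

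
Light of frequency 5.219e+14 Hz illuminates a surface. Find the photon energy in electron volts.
2.1584 eV

Using E = hf:

E = hf = (6.626×10⁻³⁴ J·s)(5.219e+14 Hz)
E = 2.1584 eV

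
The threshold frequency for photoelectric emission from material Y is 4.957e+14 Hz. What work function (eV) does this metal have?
2.05 eV

At the threshold frequency, photon energy equals work function:
φ = hf₀

Calculating:
φ = (6.626×10⁻³⁴ J·s)(4.957e+14 Hz)
φ = 2.05 eV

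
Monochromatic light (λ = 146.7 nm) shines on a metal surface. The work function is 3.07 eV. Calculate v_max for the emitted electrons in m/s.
1.3759e+06 m/s

First, find the maximum kinetic energy:
E_photon = hc/λ = 8.4515 eV
KE_max = E_photon - φ = 8.4515 - 3.07 = 5.3815 eV

Convert to Joules: KE_max = 5.3815 × 1.602×10⁻¹⁹ J = 8.6222e-19 J

Then use KE = ½mv² to find velocity:
v = √(2·KE/m) = √(2 × 8.6222e-19 J / 9.109e-31 kg)
v = 1.3759e+06 m/s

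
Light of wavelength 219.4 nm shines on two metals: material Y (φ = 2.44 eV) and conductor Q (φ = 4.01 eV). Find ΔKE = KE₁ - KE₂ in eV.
1.5700 eV

Using KE_max = hc/λ - φ for each metal:

Photon energy: E = hc/λ = 5.6511 eV

For material Y (φ₁ = 2.44 eV):
KE₁ = E - φ₁ = 5.6511 - 2.44 = 3.2111 eV

For conductor Q (φ₂ = 4.01 eV):
KE₂ = E - φ₂ = 5.6511 - 4.01 = 1.6411 eV

Difference:
ΔKE = KE₁ - KE₂ = 3.2111 - 1.6411 = 1.5700 eV

Note: The difference equals the difference in work functions: 4.01 - 2.44 = 1.57 eV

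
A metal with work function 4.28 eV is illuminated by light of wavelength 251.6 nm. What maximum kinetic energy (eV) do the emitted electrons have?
0.6478 eV

Using Einstein's photoelectric equation: KE_max = hf - φ = hc/λ - φ

First, calculate the photon energy:
E_photon = hc/λ = (6.626×10⁻³⁴ J·s)(3×10⁸ m/s) / (251.6×10⁻⁹ m)
E_photon = 4.9278 eV

Then, the maximum kinetic energy:
KE_max = E_photon - φ = 4.9278 eV - 4.28 eV = 0.6478 eV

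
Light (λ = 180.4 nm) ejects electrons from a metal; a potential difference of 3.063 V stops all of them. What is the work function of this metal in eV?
3.81 eV

The stopping potential gives the maximum kinetic energy: KE_max = eV_s = 3.063 eV

From Einstein's photoelectric equation: KE_max = hc/λ - φ
Rearranging: φ = hc/λ - KE_max

Calculate photon energy:
E_photon = hc/λ = (6.626×10⁻³⁴ J·s)(3×10⁸ m/s) / (180.4×10⁻⁹ m) = 6.8727 eV

Therefore:
φ = 6.8727 - 3.063 = 3.81 eV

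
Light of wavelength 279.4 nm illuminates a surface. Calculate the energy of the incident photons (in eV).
4.4375 eV

Using E = hf = hc/λ:

E = hc/λ = (6.626×10⁻³⁴ J·s)(3×10⁸ m/s) / (279.4×10⁻⁹ m)
E = 4.4375 eV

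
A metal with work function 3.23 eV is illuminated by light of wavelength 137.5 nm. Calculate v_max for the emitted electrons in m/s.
1.4268e+06 m/s

First, find the maximum kinetic energy:
E_photon = hc/λ = 9.0170 eV
KE_max = E_photon - φ = 9.0170 - 3.23 = 5.7870 eV

Convert to Joules: KE_max = 5.7870 × 1.602×10⁻¹⁹ J = 9.2718e-19 J

Then use KE = ½mv² to find velocity:
v = √(2·KE/m) = √(2 × 9.2718e-19 J / 9.109e-31 kg)
v = 1.4268e+06 m/s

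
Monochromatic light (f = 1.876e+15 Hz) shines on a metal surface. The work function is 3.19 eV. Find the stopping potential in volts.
4.5685 V

The stopping potential V_s satisfies: eV_s = KE_max

First, find KE_max using Einstein's equation:
E_photon = hf = (6.626×10⁻³⁴ J·s)(1.876e+15 Hz) = 7.7585 eV
KE_max = E_photon - φ = 7.7585 - 3.19 = 4.5685 eV

Since eV_s = KE_max:
V_s = KE_max/e = 4.5685 V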